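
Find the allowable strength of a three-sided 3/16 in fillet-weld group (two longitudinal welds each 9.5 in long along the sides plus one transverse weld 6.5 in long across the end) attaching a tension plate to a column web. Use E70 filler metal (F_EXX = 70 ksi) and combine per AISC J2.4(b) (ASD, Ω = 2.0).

t_e = 0.707 × 0.1875 = 0.1326 in.
R_nwl = 0.6 × 70 × 0.1326 × 19 = 105.8 kip (longitudinal, 2 welds).
R_nwt = 0.6 × 70 × 0.1326 × 6.5 = 36.19 kip (transverse, base value).
(i) R_nwl + R_nwt = 142 kip; (ii) 0.85 R_nwl + 1.5 R_nwt = 144.2 kip.
R_n = max = 144.2 kip [governs: (ii)]; R_n/Ω = 72.1 kip.

R_n/Ω ≈ 72.1 kip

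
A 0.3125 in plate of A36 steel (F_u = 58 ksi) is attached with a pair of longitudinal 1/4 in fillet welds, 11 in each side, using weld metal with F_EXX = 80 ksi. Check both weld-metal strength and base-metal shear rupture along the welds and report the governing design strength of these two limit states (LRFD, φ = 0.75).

φR_n ≈ 140 kip (weld metal governs)

t_e = 0.707 × 0.25 = 0.1767 in; L = 22 in.
Weld metal: φR_n = 0.75 × 0.6 × 80 × 0.1767 × 22 = 140 kip.
Base metal (shear rupture): φR_n = 0.75 × 0.6 × 58 × 0.3125 × 22 = 179.4 kip.
Governing: weld metal.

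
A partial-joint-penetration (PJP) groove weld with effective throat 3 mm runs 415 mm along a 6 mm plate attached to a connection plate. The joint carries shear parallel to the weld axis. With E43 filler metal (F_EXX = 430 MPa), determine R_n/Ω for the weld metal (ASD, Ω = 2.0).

Effective throat (given) t_e = 3 mm.
A_we = 3 × 415 = 1245 mm².
F_nw = 0.6 F_EXX = 258 MPa.
R_n/Ω = (258 × 1245) / 2.0 × 10⁻³ = 160.6 kN.

R_n/Ω ≈ 161 kN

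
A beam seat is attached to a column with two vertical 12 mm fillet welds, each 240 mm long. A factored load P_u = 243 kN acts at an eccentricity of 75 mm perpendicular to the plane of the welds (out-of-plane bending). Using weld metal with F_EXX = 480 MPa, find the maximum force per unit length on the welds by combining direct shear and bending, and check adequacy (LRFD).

f_max ≈ 1080 N/mm; adequate

L_w = 2 × 240 = 480 mm; section modulus (unit throat) S = 2 × L²/6 = 19200 mm².
Direct shear f_v = P/L_w = 243×10³/480 = 506.2 N/mm.
Moment M = P × e = 243×10³ × 75 = 18225000 N·mm; bending f_b = M/S = 949.2 N/mm.
f_max = √(f_v² + f_b²) = √(506.2² + 949.2²) = 1076 N/mm.
φr_n = 0.75 × 0.6 × 480 × (0.707 × 12) = 1833 N/mm → adequate.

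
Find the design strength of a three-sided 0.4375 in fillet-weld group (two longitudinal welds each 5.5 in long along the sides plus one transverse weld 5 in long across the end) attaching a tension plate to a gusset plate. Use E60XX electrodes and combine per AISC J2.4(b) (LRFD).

E60XX → F_EXX = 60 ksi.
t_e = 0.707 × 0.4375 = 0.3093 in.
R_nwl = 0.6 × 60 × 0.3093 × 11 = 122.5 kips (longitudinal, 2 welds).
R_nwt = 0.6 × 60 × 0.3093 × 5 = 55.68 kips (transverse, base value).
(i) R_nwl + R_nwt = 178.2 kips; (ii) 0.85 R_nwl + 1.5 R_nwt = 187.6 kips.
R_n = max = 187.6 kips [governs: (ii)]; φR_n = 140.7 kips.

φR_n ≈ 141 kips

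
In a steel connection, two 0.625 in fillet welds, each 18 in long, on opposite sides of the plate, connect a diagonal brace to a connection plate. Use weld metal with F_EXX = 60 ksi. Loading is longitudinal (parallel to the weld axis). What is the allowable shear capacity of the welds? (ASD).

Effective throat t_e = 0.707 × 0.625 = 0.4419 in.
Total length L = 36 in; A_we = 0.4419 × 36 = 15.91 in².
F_nw = 0.6 F_EXX = 0.6 × 60 = 36 ksi.
R_n = 36 × 15.91 = 572.7 kip; R_n/Ω = 572.7/2.0 = 286.3 kip.

R_n/Ω ≈ 286 kip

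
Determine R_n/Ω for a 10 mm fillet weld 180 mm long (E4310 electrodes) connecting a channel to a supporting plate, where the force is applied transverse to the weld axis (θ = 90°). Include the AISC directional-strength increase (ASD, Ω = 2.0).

E43XX → F_EXX = 430 MPa.
t_e = 0.707 × 10 = 7.07 mm; A_we = 7.07 × 180 = 1273 mm².
Directional factor: 1.0 + 0.5 sin^1.5(90°) = 1.5.
F_nw = 0.6 × 430 × 1.5 = 387 MPa.
R_n/Ω = (387 × 1273) / 2.0 × 10⁻³ = 246.2 kN.

R_n/Ω ≈ 246 kN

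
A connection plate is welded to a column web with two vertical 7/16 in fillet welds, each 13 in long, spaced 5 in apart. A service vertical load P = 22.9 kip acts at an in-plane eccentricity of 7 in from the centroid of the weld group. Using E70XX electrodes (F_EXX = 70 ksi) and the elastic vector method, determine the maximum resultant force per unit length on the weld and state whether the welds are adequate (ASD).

f_max ≈ 2.56 kip/in; adequate

Total weld length L_w = 26 in. Treat welds as unit-width lines.
Polar moment about centroid: J = 2[d³/12 + d(b/2)²] = 2[13³/12 + 13×2.5²] = 528.7 in³.
Direct shear f_v = P/L_w = 22.9 / 26 = 0.8808 kip/in (vertical).
Torsion M = P·e = 22.9 × 7 = 160.3 kip·in.
Critical point at (x, y) = (2.5, 6.5) from centroid. f_tx = M·y/J = 1.971 kip/in; f_ty = M·x/J = 0.758 kip/in.
Resultant f_max = √[f_tx² + (f_v + f_ty)²] = √[1.971² + (0.8808 + 0.758)²] = 2.563 kip/in.
Capacity per unit length: r_n/Ω = (1/2.0) × 0.6 × 70 × (0.707 × 0.4375) = 6.496 kip/in.
2.563 ≤ 6.496 → adequate.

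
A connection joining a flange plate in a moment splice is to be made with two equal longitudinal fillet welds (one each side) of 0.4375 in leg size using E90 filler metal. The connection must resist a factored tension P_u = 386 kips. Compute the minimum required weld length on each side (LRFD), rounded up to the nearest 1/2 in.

L = 15.5 in on each side

E90XX → F_EXX = 90 ksi.
Throat t_e = 0.707 × 0.4375 = 0.3093 in.
φr_n = 0.75 × 0.6 × 90 × 0.3093 = 12.53 kips/in.
L_req = P_u / φr_n = 386 / 12.53 = 30.81 in total.
Per side: 30.81 / 2 = 15.41 in.
Round up → use L = 15.5 in on each side.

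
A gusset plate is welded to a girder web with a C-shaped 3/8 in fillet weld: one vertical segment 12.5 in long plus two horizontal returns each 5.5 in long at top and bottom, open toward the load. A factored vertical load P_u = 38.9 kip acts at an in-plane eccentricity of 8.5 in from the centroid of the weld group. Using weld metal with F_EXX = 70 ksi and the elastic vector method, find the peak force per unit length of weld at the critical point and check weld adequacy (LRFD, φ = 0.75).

Total weld length L_w = 23.5 in. Treat welds as unit-width lines.
Centroid: x̄ = 2×5.5×2.75 / 23.5 = 1.287 in from the vertical weld.
Polar moment about centroid: J = I_x + I_y = [12.5³/12 + 2×5.5×6.25²] + [12.5×1.287² + 2(5.5³/12 + 5.5×1.463²)] = 664.4 in³.
Direct shear f_v = P/L_w = 38.9 / 23.5 = 1.655 kip/in (vertical).
Torsion M = P·e = 38.9 × 8.5 = 330.65 kip·in.
Critical point at (x, y) = (4.213, 6.25) from centroid. f_tx = M·y/J = 3.11 kip/in; f_ty = M·x/J = 2.096 kip/in.
Resultant f_max = √[f_tx² + (f_v + f_ty)²] = √[3.11² + (1.655 + 2.096)²] = 4.873 kip/in.
Capacity per unit length: φr_n = 0.75 × 0.6 × 70 × (0.707 × 0.375) = 8.351 kip/in.
4.873 ≤ 8.351 → adequate.

f_max ≈ 4.87 kip/in; adequate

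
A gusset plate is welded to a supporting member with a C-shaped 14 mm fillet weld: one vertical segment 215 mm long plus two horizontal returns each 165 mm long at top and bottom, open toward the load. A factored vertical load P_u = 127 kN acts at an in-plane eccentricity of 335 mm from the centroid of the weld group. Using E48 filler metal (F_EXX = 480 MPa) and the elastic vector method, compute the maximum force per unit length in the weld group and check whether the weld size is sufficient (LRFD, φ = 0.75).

Total weld length L_w = 545 mm. Treat welds as unit-width lines.
Centroid: x̄ = 2×165×82.5 / 545 = 49.95 mm from the vertical weld.
Polar moment about centroid: J = I_x + I_y = [215³/12 + 2×165×107.5²] + [215×49.95² + 2(165³/12 + 165×32.55²)] = 6277000 mm³.
Direct shear f_v = P/L_w = 127×10³ / 545 = 233 N/mm (vertical).
Torsion M = P·e = 127×10³ × 335 = 42545000 N·mm.
Critical point at (x, y) = (115, 107.5) from centroid. f_tx = M·y/J = 728.7 N/mm; f_ty = M·x/J = 779.8 N/mm.
Resultant f_max = √[f_tx² + (f_v + f_ty)²] = √[728.7² + (233 + 779.8)²] = 1248 N/mm.
Capacity per unit length: φr_n = 0.75 × 0.6 × 480 × (0.707 × 14) = 2138 N/mm.
1248 ≤ 2138 → adequate.

f_max ≈ 1250 N/mm; adequate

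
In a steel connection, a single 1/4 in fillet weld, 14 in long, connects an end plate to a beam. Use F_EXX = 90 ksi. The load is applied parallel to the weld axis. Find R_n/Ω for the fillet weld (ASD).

R_n/Ω ≈ 66.8 kips

Effective throat t_e = 0.707 × 0.25 = 0.1767 in.
Total length L = 14 in; A_we = 0.1767 × 14 = 2.474 in².
F_nw = 0.6 F_EXX = 0.6 × 90 = 54 ksi.
R_n = 54 × 2.474 = 133.6 kips; R_n/Ω = 133.6/2.0 = 66.81 kips.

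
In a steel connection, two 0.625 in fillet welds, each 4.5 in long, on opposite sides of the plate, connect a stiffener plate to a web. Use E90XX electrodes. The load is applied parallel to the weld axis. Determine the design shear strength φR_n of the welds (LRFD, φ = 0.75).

φR_n ≈ 161 kips

E90XX → F_EXX = 90 ksi.
Effective throat t_e = 0.707 × 0.625 = 0.4419 in.
Total length L = 9 in; A_we = 0.4419 × 9 = 3.977 in².
F_nw = 0.6 F_EXX = 0.6 × 90 = 54 ksi.
φR_n = 0.75 × 54 × 3.977 = 161.1 kips.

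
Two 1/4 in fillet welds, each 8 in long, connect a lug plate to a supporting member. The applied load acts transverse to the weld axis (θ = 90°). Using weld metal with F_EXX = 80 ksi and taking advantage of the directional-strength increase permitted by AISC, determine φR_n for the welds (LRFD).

φR_n ≈ 153 kips

t_e = 0.707 × 0.25 = 0.1767 in; A_we = 0.1767 × 16 = 2.828 in².
Directional factor: 1.0 + 0.5 sin^1.5(90°) = 1.5.
F_nw = 0.6 × 80 × 1.5 = 72 ksi.
φR_n = 0.75 × 72 × 2.828 = 152.7 kips.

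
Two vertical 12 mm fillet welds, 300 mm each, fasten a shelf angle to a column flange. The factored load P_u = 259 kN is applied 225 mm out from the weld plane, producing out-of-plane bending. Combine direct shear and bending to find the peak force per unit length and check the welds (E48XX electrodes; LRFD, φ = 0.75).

E48XX → F_EXX = 480 MPa.
L_w = 2 × 300 = 600 mm; section modulus (unit throat) S = 2 × L²/6 = 30000 mm².
Direct shear f_v = P/L_w = 259×10³/600 = 431.7 N/mm.
Moment M = P × e = 259×10³ × 225 = 58275000 N·mm; bending f_b = M/S = 1942 N/mm.
f_max = √(f_v² + f_b²) = √(431.7² + 1942²) = 1990 N/mm.
φr_n = 0.75 × 0.6 × 480 × (0.707 × 12) = 1833 N/mm → NOT adequate.

f_max ≈ 1990 N/mm; NOT adequate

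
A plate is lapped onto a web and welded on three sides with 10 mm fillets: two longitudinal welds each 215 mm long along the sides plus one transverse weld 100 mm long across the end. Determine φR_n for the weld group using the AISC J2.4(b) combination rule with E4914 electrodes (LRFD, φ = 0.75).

φR_n ≈ 826 kN

E49XX → F_EXX = 490 MPa.
t_e = 0.707 × 10 = 7.07 mm.
R_nwl = 0.6 × 490 × 7.07 × 430 × 10⁻³ = 893.8 kN (longitudinal, 2 welds).
R_nwt = 0.6 × 490 × 7.07 × 100 × 10⁻³ = 207.9 kN (transverse, base value).
(i) R_nwl + R_nwt = 1102 kN; (ii) 0.85 R_nwl + 1.5 R_nwt = 1072 kN.
R_n = max = 1102 kN [governs: (i)]; φR_n = 826.2 kN.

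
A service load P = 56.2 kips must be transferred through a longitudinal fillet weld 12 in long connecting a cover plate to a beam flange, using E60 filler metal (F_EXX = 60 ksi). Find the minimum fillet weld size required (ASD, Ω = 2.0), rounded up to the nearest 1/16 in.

w = 3/8 in

Total weld length L = 12 in.
Required throat t_e = P × Ω / (0.6 F_EXX × L) = 56.2 × 2.0 / (0.6 × 60 × 12) = 0.2602 in.
Required leg w = t_e / 0.707 = 0.368 in → use 3/8 in.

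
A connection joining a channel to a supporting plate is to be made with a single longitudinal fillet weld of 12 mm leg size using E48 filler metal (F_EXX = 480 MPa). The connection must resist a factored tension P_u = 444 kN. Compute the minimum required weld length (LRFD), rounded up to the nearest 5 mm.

L = 245 mm

Throat t_e = 0.707 × 12 = 8.484 mm.
φr_n = 0.75 × 0.6 × 480 × 8.484 × 10⁻³ = 1.833 kN/mm.
L_req = P_u / φr_n = 444 / 1.833 = 242.3 mm total.
Round up → use L = 245 mm.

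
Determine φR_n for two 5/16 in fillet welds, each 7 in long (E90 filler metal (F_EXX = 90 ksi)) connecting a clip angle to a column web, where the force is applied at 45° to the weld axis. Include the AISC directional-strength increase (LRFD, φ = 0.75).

φR_n ≈ 163 kip

t_e = 0.707 × 0.3125 = 0.2209 in; A_we = 0.2209 × 14 = 3.093 in².
Directional factor: 1.0 + 0.5 sin^1.5(45°) = 1.297.
F_nw = 0.6 × 90 × 1.297 = 70.05 ksi.
φR_n = 0.75 × 70.05 × 3.093 = 162.5 kip.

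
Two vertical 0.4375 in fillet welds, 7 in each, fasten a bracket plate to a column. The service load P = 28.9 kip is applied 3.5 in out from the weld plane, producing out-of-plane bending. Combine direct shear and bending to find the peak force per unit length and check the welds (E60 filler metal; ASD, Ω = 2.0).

f_max ≈ 6.53 kip/in; NOT adequate

E60XX → F_EXX = 60 ksi.
L_w = 2 × 7 = 14 in; section modulus (unit throat) S = 2 × L²/6 = 16.33 in².
Direct shear f_v = P/L_w = 28.9/14 = 2.064 kip/in.
Moment M = P × e = 28.9 × 3.5 = 101.15 kip·in; bending f_b = M/S = 6.193 kip/in.
f_max = √(f_v² + f_b²) = √(2.064² + 6.193²) = 6.528 kip/in.
r_n/Ω = (1/2.0) × 0.6 × 60 × (0.707 × 0.4375) = 5.568 kip/in → NOT adequate.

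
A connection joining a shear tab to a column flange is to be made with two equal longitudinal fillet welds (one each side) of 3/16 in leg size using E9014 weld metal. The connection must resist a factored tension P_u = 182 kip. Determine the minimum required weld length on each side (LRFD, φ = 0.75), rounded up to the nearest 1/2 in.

E90XX → F_EXX = 90 ksi.
Throat t_e = 0.707 × 0.1875 = 0.1326 in.
φr_n = 0.75 × 0.6 × 90 × 0.1326 = 5.369 kip/in.
L_req = P_u / φr_n = 182 / 5.369 = 33.9 in total.
Per side: 33.9 / 2 = 16.95 in.
Round up → use L = 17 in on each side.

L = 17 in on each side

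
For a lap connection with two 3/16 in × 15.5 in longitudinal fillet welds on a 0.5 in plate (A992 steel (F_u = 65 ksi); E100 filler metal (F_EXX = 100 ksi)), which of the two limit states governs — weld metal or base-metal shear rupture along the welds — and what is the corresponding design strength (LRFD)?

t_e = 0.707 × 0.1875 = 0.1326 in; L = 31 in.
Weld metal: φR_n = 0.75 × 0.6 × 100 × 0.1326 × 31 = 184.9 kip.
Base metal (shear rupture): φR_n = 0.75 × 0.6 × 65 × 0.5 × 31 = 453.4 kip.
Governing: weld metal.

φR_n ≈ 185 kip (weld metal governs)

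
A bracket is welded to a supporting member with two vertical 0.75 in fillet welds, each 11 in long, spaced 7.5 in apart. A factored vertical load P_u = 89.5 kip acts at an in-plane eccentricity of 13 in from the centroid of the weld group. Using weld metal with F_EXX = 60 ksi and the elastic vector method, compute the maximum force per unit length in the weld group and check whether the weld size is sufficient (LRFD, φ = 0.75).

Total weld length L_w = 22 in. Treat welds as unit-width lines.
Polar moment about centroid: J = 2[d³/12 + d(b/2)²] = 2[11³/12 + 11×3.75²] = 531.2 in³.
Direct shear f_v = P/L_w = 89.5 / 22 = 4.068 kip/in (vertical).
Torsion M = P·e = 89.5 × 13 = 1163.5 kip·in.
Critical point at (x, y) = (3.75, 5.5) from centroid. f_tx = M·y/J = 12.05 kip/in; f_ty = M·x/J = 8.214 kip/in.
Resultant f_max = √[f_tx² + (f_v + f_ty)²] = √[12.05² + (4.068 + 8.214)²] = 17.2 kip/in.
Capacity per unit length: φr_n = 0.75 × 0.6 × 60 × (0.707 × 0.75) = 14.32 kip/in.
17.2 > 14.32 → NOT adequate.

f_max ≈ 17.2 kip/in; NOT adequate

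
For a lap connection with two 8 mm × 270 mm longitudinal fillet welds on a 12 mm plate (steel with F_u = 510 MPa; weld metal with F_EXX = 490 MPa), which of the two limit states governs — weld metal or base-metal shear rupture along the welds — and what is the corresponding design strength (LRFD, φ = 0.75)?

t_e = 0.707 × 8 = 5.656 mm; L = 540 mm.
Weld metal: φR_n = 0.75 × 0.6 × 490 × 5.656 × 540 × 10⁻³ = 673.5 kN.
Base metal (shear rupture): φR_n = 0.75 × 0.6 × 510 × 12 × 540 × 10⁻³ = 1487 kN.
Governing: weld metal.

φR_n ≈ 673 kN (weld metal governs)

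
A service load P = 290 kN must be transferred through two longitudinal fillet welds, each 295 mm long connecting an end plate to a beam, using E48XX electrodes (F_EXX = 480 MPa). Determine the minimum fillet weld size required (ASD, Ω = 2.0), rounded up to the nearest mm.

w = 5 mm

Total weld length L = 590 mm.
Required throat t_e = P × Ω / (0.6 F_EXX × L) = 290 × 2.0 / (0.6 × 480 × 590 × 10⁻³) = 3.413 mm.
Required leg w = t_e / 0.707 = 4.828 mm → use 5 mm.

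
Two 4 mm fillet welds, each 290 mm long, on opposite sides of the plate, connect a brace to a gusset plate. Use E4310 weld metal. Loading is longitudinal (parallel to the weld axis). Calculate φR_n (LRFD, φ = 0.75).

E43XX → F_EXX = 430 MPa.
Effective throat t_e = 0.707 × 4 = 2.828 mm.
Total length L = 580 mm; A_we = 2.828 × 580 = 1640 mm².
F_nw = 0.6 F_EXX = 0.6 × 430 = 258 MPa.
φR_n = 0.75 × 258 × 1640 × 10⁻³ = 317.4 kN.

φR_n ≈ 317 kN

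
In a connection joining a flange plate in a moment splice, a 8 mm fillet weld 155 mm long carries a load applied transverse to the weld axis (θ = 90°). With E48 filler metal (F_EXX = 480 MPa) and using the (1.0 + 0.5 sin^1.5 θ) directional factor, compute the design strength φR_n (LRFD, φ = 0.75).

φR_n ≈ 284 kN

t_e = 0.707 × 8 = 5.656 mm; A_we = 5.656 × 155 = 876.7 mm².
Directional factor: 1.0 + 0.5 sin^1.5(90°) = 1.5.
F_nw = 0.6 × 480 × 1.5 = 432 MPa.
φR_n = 0.75 × 432 × 876.7 × 10⁻³ = 284 kN.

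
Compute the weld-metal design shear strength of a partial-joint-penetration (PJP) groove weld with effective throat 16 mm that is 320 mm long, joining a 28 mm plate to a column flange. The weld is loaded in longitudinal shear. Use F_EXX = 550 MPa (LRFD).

Effective throat (given) t_e = 16 mm.
A_we = 16 × 320 = 5120 mm².
F_nw = 0.6 F_EXX = 330 MPa.
φR_n = 0.75 × 330 × 5120 × 10⁻³ = 1267 kN.

φR_n ≈ 1270 kN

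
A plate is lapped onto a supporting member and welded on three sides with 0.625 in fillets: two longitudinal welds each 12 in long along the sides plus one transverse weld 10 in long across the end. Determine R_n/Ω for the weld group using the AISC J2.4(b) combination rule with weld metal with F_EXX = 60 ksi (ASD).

R_n/Ω ≈ 282 kips

t_e = 0.707 × 0.625 = 0.4419 in.
R_nwl = 0.6 × 60 × 0.4419 × 24 = 381.8 kips (longitudinal, 2 welds).
R_nwt = 0.6 × 60 × 0.4419 × 10 = 159.1 kips (transverse, base value).
(i) R_nwl + R_nwt = 540.9 kips; (ii) 0.85 R_nwl + 1.5 R_nwt = 563.1 kips.
R_n = max = 563.1 kips [governs: (ii)]; R_n/Ω = 281.6 kips.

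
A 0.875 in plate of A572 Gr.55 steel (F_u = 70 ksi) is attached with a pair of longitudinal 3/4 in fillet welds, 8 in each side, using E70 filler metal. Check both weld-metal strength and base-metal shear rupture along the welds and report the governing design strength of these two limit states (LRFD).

E70XX → F_EXX = 70 ksi.
t_e = 0.707 × 0.75 = 0.5302 in; L = 16 in.
Weld metal: φR_n = 0.75 × 0.6 × 70 × 0.5302 × 16 = 267.2 kips.
Base metal (shear rupture): φR_n = 0.75 × 0.6 × 70 × 0.875 × 16 = 441 kips.
Governing: weld metal.

φR_n ≈ 267 kips (weld metal governs)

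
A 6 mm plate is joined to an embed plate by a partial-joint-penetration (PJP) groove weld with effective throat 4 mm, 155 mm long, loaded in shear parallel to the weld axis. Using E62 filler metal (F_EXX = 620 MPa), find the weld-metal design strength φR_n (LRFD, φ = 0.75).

φR_n ≈ 173 kN

Effective throat (given) t_e = 4 mm.
A_we = 4 × 155 = 620 mm².
F_nw = 0.6 F_EXX = 372 MPa.
φR_n = 0.75 × 372 × 620 × 10⁻³ = 173 kN.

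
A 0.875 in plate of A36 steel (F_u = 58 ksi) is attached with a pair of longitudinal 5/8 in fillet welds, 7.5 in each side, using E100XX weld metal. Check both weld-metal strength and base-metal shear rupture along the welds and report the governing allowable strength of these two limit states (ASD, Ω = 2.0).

E100XX → F_EXX = 100 ksi.
t_e = 0.707 × 0.625 = 0.4419 in; L = 15 in.
Weld metal: R_n/Ω = (1/2.0) × 0.6 × 100 × 0.4419 × 15 = 198.8 kip.
Base metal (shear rupture): R_n/Ω = (1/2.0) × 0.6 × 58 × 0.875 × 15 = 228.4 kip.
Governing: weld metal.

R_n/Ω ≈ 199 kip (weld metal governs)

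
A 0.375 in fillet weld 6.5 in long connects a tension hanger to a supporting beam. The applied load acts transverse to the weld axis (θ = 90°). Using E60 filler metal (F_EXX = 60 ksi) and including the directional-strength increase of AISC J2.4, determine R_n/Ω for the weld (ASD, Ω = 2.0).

R_n/Ω ≈ 46.5 kip

t_e = 0.707 × 0.375 = 0.2651 in; A_we = 0.2651 × 6.5 = 1.723 in².
Directional factor: 1.0 + 0.5 sin^1.5(90°) = 1.5.
F_nw = 0.6 × 60 × 1.5 = 54 ksi.
R_n/Ω = (54 × 1.723) / 2.0 = 46.53 kip.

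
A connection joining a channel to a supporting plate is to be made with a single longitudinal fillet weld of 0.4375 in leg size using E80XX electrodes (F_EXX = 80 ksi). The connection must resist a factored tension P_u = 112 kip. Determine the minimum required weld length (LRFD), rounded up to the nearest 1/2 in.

Throat t_e = 0.707 × 0.4375 = 0.3093 in.
φr_n = 0.75 × 0.6 × 80 × 0.3093 = 11.14 kip/in.
L_req = P_u / φr_n = 112 / 11.14 = 10.06 in total.
Round up → use L = 10.5 in.

L = 10.5 in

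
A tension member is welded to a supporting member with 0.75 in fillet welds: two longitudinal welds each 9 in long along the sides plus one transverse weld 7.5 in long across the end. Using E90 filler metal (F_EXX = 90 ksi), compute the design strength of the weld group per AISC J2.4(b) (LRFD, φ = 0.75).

t_e = 0.707 × 0.75 = 0.5302 in.
R_nwl = 0.6 × 90 × 0.5302 × 18 = 515.4 kips (longitudinal, 2 welds).
R_nwt = 0.6 × 90 × 0.5302 × 7.5 = 214.8 kips (transverse, base value).
(i) R_nwl + R_nwt = 730.2 kips; (ii) 0.85 R_nwl + 1.5 R_nwt = 760.2 kips.
R_n = max = 760.2 kips [governs: (ii)]; φR_n = 570.2 kips.

φR_n ≈ 570 kips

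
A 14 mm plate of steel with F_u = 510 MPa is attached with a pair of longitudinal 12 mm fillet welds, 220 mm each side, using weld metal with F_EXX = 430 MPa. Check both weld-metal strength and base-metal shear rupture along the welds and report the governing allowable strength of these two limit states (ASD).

t_e = 0.707 × 12 = 8.484 mm; L = 440 mm.
Weld metal: R_n/Ω = (1/2.0) × 0.6 × 430 × 8.484 × 440 × 10⁻³ = 481.6 kN.
Base metal (shear rupture): R_n/Ω = (1/2.0) × 0.6 × 510 × 14 × 440 × 10⁻³ = 942.5 kN.
Governing: weld metal.

R_n/Ω ≈ 482 kN (weld metal governs)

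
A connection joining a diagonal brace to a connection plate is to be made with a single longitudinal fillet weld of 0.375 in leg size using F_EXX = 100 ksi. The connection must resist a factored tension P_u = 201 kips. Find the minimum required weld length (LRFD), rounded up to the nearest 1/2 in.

L = 17 in

Throat t_e = 0.707 × 0.375 = 0.2651 in.
φr_n = 0.75 × 0.6 × 100 × 0.2651 = 11.93 kips/in.
L_req = P_u / φr_n = 201 / 11.93 = 16.85 in total.
Round up → use L = 17 in.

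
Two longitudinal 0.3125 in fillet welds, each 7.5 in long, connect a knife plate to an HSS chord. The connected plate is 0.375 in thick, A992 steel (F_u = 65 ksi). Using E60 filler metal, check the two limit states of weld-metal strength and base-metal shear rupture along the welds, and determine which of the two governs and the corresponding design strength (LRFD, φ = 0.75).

φR_n ≈ 89.5 kip (weld metal governs)

E60XX → F_EXX = 60 ksi.
t_e = 0.707 × 0.3125 = 0.2209 in; L = 15 in.
Weld metal: φR_n = 0.75 × 0.6 × 60 × 0.2209 × 15 = 89.48 kip.
Base metal (shear rupture): φR_n = 0.75 × 0.6 × 65 × 0.375 × 15 = 164.5 kip.
Governing: weld metal.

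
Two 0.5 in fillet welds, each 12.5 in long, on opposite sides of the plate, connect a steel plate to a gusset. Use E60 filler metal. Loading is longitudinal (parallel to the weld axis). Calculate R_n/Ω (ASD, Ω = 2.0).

R_n/Ω ≈ 159 kips

E60XX → F_EXX = 60 ksi.
Effective throat t_e = 0.707 × 0.5 = 0.3535 in.
Total length L = 25 in; A_we = 0.3535 × 25 = 8.838 in².
F_nw = 0.6 F_EXX = 0.6 × 60 = 36 ksi.
R_n = 36 × 8.838 = 318.2 kips; R_n/Ω = 318.2/2.0 = 159.1 kips.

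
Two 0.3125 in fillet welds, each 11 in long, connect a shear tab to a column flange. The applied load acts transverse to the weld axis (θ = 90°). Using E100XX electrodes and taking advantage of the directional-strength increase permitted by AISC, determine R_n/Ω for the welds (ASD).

R_n/Ω ≈ 219 kip

E100XX → F_EXX = 100 ksi.
t_e = 0.707 × 0.3125 = 0.2209 in; A_we = 0.2209 × 22 = 4.861 in².
Directional factor: 1.0 + 0.5 sin^1.5(90°) = 1.5.
F_nw = 0.6 × 100 × 1.5 = 90 ksi.
R_n/Ω = (90 × 4.861) / 2.0 = 218.7 kip.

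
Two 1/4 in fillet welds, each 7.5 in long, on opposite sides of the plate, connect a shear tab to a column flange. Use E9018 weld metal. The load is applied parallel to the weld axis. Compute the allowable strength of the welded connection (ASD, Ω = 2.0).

R_n/Ω ≈ 71.6 kips

E90XX → F_EXX = 90 ksi.
Effective throat t_e = 0.707 × 0.25 = 0.1767 in.
Total length L = 15 in; A_we = 0.1767 × 15 = 2.651 in².
F_nw = 0.6 F_EXX = 0.6 × 90 = 54 ksi.
R_n = 54 × 2.651 = 143.2 kips; R_n/Ω = 143.2/2.0 = 71.58 kips.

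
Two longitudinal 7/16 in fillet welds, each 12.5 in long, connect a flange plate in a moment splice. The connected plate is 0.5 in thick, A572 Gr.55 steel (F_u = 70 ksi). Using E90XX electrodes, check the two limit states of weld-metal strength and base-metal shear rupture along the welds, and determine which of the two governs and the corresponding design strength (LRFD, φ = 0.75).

φR_n ≈ 313 kips (weld metal governs)

E90XX → F_EXX = 90 ksi.
t_e = 0.707 × 0.4375 = 0.3093 in; L = 25 in.
Weld metal: φR_n = 0.75 × 0.6 × 90 × 0.3093 × 25 = 313.2 kips.
Base metal (shear rupture): φR_n = 0.75 × 0.6 × 70 × 0.5 × 25 = 393.8 kips.
Governing: weld metal.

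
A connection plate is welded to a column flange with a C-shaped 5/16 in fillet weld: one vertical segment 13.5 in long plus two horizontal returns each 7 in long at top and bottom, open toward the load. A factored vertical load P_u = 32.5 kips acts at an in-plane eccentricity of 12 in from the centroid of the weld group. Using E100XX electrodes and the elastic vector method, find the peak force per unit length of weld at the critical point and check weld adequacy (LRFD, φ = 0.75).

E100XX → F_EXX = 100 ksi.
Total weld length L_w = 27.5 in. Treat welds as unit-width lines.
Centroid: x̄ = 2×7×3.5 / 27.5 = 1.782 in from the vertical weld.
Polar moment about centroid: J = I_x + I_y = [13.5³/12 + 2×7×6.75²] + [13.5×1.782² + 2(7³/12 + 7×1.718²)] = 984.3 in³.
Direct shear f_v = P/L_w = 32.5 / 27.5 = 1.182 kip/in (vertical).
Torsion M = P·e = 32.5 × 12 = 390 kip·in.
Critical point at (x, y) = (5.218, 6.75) from centroid. f_tx = M·y/J = 2.675 kip/in; f_ty = M·x/J = 2.068 kip/in.
Resultant f_max = √[f_tx² + (f_v + f_ty)²] = √[2.675² + (1.182 + 2.068)²] = 4.209 kip/in.
Capacity per unit length: φr_n = 0.75 × 0.6 × 100 × (0.707 × 0.3125) = 9.942 kip/in.
4.209 ≤ 9.942 → adequate.

f_max ≈ 4.21 kip/in; adequate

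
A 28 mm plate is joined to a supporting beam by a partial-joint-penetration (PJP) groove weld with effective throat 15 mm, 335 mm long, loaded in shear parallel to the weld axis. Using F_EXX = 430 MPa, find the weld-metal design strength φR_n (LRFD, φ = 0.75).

φR_n ≈ 972 kN

Effective throat (given) t_e = 15 mm.
A_we = 15 × 335 = 5025 mm².
F_nw = 0.6 F_EXX = 258 MPa.
φR_n = 0.75 × 258 × 5025 × 10⁻³ = 972.3 kN.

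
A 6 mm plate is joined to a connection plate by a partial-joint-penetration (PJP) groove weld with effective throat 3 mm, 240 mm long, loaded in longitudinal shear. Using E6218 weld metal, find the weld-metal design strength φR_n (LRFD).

E62XX → F_EXX = 620 MPa.
Effective throat (given) t_e = 3 mm.
A_we = 3 × 240 = 720 mm².
F_nw = 0.6 F_EXX = 372 MPa.
φR_n = 0.75 × 372 × 720 × 10⁻³ = 200.9 kN.

φR_n ≈ 201 kN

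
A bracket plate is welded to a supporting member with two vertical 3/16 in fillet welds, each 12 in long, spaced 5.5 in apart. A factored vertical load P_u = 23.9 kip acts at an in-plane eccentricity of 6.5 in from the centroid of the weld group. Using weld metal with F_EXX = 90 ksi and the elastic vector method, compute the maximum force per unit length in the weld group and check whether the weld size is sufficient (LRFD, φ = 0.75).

Total weld length L_w = 24 in. Treat welds as unit-width lines.
Polar moment about centroid: J = 2[d³/12 + d(b/2)²] = 2[12³/12 + 12×2.75²] = 469.5 in³.
Direct shear f_v = P/L_w = 23.9 / 24 = 0.9958 kip/in (vertical).
Torsion M = P·e = 23.9 × 6.5 = 155.35 kip·in.
Critical point at (x, y) = (2.75, 6) from centroid. f_tx = M·y/J = 1.985 kip/in; f_ty = M·x/J = 0.9099 kip/in.
Resultant f_max = √[f_tx² + (f_v + f_ty)²] = √[1.985² + (0.9958 + 0.9099)²] = 2.752 kip/in.
Capacity per unit length: φr_n = 0.75 × 0.6 × 90 × (0.707 × 0.1875) = 5.369 kip/in.
2.752 ≤ 5.369 → adequate.

f_max ≈ 2.75 kip/in; adequate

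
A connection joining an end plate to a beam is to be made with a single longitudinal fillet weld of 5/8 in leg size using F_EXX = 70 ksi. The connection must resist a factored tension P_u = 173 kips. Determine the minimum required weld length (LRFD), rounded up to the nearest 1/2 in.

L = 12.5 in

Throat t_e = 0.707 × 0.625 = 0.4419 in.
φr_n = 0.75 × 0.6 × 70 × 0.4419 = 13.92 kips/in.
L_req = P_u / φr_n = 173 / 13.92 = 12.43 in total.
Round up → use L = 12.5 in.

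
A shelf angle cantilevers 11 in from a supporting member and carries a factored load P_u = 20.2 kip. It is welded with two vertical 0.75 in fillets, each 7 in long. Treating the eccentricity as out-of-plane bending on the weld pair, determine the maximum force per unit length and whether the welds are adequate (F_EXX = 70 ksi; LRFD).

L_w = 2 × 7 = 14 in; section modulus (unit throat) S = 2 × L²/6 = 16.33 in².
Direct shear f_v = P/L_w = 20.2/14 = 1.443 kip/in.
Moment M = P × e = 20.2 × 11 = 222.2 kip·in; bending f_b = M/S = 13.6 kip/in.
f_max = √(f_v² + f_b²) = √(1.443² + 13.6²) = 13.68 kip/in.
φr_n = 0.75 × 0.6 × 70 × (0.707 × 0.75) = 16.7 kip/in → adequate.

f_max ≈ 13.7 kip/in; adequate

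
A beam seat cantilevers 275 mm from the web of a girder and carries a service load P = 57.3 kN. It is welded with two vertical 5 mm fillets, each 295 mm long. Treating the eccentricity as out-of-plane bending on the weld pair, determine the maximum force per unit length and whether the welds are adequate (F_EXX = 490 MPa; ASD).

L_w = 2 × 295 = 590 mm; section modulus (unit throat) S = 2 × L²/6 = 29010 mm².
Direct shear f_v = P/L_w = 57.3×10³/590 = 97.12 N/mm.
Moment M = P × e = 57.3×10³ × 275 = 15758000 N·mm; bending f_b = M/S = 543.2 N/mm.
f_max = √(f_v² + f_b²) = √(97.12² + 543.2²) = 551.8 N/mm.
r_n/Ω = (1/2.0) × 0.6 × 490 × (0.707 × 5) = 519.6 N/mm → NOT adequate.

f_max ≈ 552 N/mm; NOT adequate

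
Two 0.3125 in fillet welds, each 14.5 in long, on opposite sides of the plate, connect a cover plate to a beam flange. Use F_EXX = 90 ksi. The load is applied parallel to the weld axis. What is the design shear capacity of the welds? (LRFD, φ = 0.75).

φR_n ≈ 259 kips

Effective throat t_e = 0.707 × 0.3125 = 0.2209 in.
Total length L = 29 in; A_we = 0.2209 × 29 = 6.407 in².
F_nw = 0.6 F_EXX = 0.6 × 90 = 54 ksi.
φR_n = 0.75 × 54 × 6.407 = 259.5 kips.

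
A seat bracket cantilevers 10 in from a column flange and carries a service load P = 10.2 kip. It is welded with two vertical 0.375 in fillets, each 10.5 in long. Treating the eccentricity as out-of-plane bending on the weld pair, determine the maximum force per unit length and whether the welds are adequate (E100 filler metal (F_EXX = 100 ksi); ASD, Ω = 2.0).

L_w = 2 × 10.5 = 21 in; section modulus (unit throat) S = 2 × L²/6 = 36.75 in².
Direct shear f_v = P/L_w = 10.2/21 = 0.4857 kip/in.
Moment M = P × e = 10.2 × 10 = 102 kip·in; bending f_b = M/S = 2.776 kip/in.
f_max = √(f_v² + f_b²) = √(0.4857² + 2.776²) = 2.818 kip/in.
r_n/Ω = (1/2.0) × 0.6 × 100 × (0.707 × 0.375) = 7.954 kip/in → adequate.

f_max ≈ 2.82 kip/in; adequate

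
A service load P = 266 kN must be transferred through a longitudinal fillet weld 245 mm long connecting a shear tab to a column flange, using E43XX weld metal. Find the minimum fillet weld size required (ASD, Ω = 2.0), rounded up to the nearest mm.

E43XX → F_EXX = 430 MPa.
Total weld length L = 245 mm.
Required throat t_e = P × Ω / (0.6 F_EXX × L) = 266 × 2.0 / (0.6 × 430 × 245 × 10⁻³) = 8.416 mm.
Required leg w = t_e / 0.707 = 11.9 mm → use 12 mm.

w = 12 mm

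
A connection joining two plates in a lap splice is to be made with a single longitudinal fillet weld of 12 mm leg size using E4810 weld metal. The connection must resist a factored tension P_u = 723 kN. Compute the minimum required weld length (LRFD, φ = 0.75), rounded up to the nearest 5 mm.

L = 395 mm

E48XX → F_EXX = 480 MPa.
Throat t_e = 0.707 × 12 = 8.484 mm.
φr_n = 0.75 × 0.6 × 480 × 8.484 × 10⁻³ = 1.833 kN/mm.
L_req = P_u / φr_n = 723 / 1.833 = 394.5 mm total.
Round up → use L = 395 mm.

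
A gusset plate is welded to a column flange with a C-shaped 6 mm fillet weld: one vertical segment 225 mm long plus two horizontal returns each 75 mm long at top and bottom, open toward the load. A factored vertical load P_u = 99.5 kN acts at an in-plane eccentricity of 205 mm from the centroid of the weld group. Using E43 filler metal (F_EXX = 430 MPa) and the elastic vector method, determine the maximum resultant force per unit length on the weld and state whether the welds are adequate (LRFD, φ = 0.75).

Total weld length L_w = 375 mm. Treat welds as unit-width lines.
Centroid: x̄ = 2×75×37.5 / 375 = 15 mm from the vertical weld.
Polar moment about centroid: J = I_x + I_y = [225³/12 + 2×75×112.5²] + [225×15² + 2(75³/12 + 75×22.5²)] = 3045000 mm³.
Direct shear f_v = P/L_w = 99.5×10³ / 375 = 265.3 N/mm (vertical).
Torsion M = P·e = 99.5×10³ × 205 = 20398000 N·mm.
Critical point at (x, y) = (60, 112.5) from centroid. f_tx = M·y/J = 753.7 N/mm; f_ty = M·x/J = 402 N/mm.
Resultant f_max = √[f_tx² + (f_v + f_ty)²] = √[753.7² + (265.3 + 402)²] = 1007 N/mm.
Capacity per unit length: φr_n = 0.75 × 0.6 × 430 × (0.707 × 6) = 820.8 N/mm.
1007 > 820.8 → NOT adequate.

f_max ≈ 1010 N/mm; NOT adequate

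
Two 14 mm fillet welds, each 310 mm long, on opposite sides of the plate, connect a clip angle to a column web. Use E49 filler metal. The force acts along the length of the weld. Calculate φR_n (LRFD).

φR_n ≈ 1350 kN

E49XX → F_EXX = 490 MPa.
Effective throat t_e = 0.707 × 14 = 9.898 mm.
Total length L = 620 mm; A_we = 9.898 × 620 = 6137 mm².
F_nw = 0.6 F_EXX = 0.6 × 490 = 294 MPa.
φR_n = 0.75 × 294 × 6137 × 10⁻³ = 1353 kN.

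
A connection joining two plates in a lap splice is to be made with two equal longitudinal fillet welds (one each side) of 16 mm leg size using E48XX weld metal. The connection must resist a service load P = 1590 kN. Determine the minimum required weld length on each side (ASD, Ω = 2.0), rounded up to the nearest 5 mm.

E48XX → F_EXX = 480 MPa.
Throat t_e = 0.707 × 16 = 11.31 mm.
r_n/Ω = (0.6 × 480 × 11.31) / 2.0 = 1629 N/mm = 1.629 kN/mm.
L_req = P / (r_n/Ω) = 1590 / 1.629 = 976.1 mm total.
Per side: 976.1 / 2 = 488.1 mm.
Round up → use L = 490 mm on each side.

L = 490 mm on each side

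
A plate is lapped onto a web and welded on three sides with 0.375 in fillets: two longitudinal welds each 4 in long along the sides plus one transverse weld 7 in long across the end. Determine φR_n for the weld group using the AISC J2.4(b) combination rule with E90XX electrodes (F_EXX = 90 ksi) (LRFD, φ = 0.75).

t_e = 0.707 × 0.375 = 0.2651 in.
R_nwl = 0.6 × 90 × 0.2651 × 8 = 114.5 kips (longitudinal, 2 welds).
R_nwt = 0.6 × 90 × 0.2651 × 7 = 100.2 kips (transverse, base value).
(i) R_nwl + R_nwt = 214.8 kips; (ii) 0.85 R_nwl + 1.5 R_nwt = 247.7 kips.
R_n = max = 247.7 kips [governs: (ii)]; φR_n = 185.8 kips.

φR_n ≈ 186 kips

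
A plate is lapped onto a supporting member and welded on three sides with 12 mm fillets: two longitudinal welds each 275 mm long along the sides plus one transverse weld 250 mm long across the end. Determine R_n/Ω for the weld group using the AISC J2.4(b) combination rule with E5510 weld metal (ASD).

R_n/Ω ≈ 1180 kN

E55XX → F_EXX = 550 MPa.
t_e = 0.707 × 12 = 8.484 mm.
R_nwl = 0.6 × 550 × 8.484 × 550 × 10⁻³ = 1540 kN (longitudinal, 2 welds).
R_nwt = 0.6 × 550 × 8.484 × 250 × 10⁻³ = 699.9 kN (transverse, base value).
(i) R_nwl + R_nwt = 2240 kN; (ii) 0.85 R_nwl + 1.5 R_nwt = 2359 kN.
R_n = max = 2359 kN [governs: (ii)]; R_n/Ω = 1179 kN.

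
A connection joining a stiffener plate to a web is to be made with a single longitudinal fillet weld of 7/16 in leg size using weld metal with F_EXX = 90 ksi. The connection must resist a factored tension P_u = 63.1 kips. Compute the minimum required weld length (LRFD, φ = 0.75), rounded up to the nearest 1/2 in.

L = 5.5 in

Throat t_e = 0.707 × 0.4375 = 0.3093 in.
φr_n = 0.75 × 0.6 × 90 × 0.3093 = 12.53 kips/in.
L_req = P_u / φr_n = 63.1 / 12.53 = 5.037 in total.
Round up → use L = 5.5 in.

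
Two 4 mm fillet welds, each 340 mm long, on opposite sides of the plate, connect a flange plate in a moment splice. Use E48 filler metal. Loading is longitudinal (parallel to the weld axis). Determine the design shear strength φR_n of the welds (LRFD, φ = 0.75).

φR_n ≈ 415 kN

E48XX → F_EXX = 480 MPa.
Effective throat t_e = 0.707 × 4 = 2.828 mm.
Total length L = 680 mm; A_we = 2.828 × 680 = 1923 mm².
F_nw = 0.6 F_EXX = 0.6 × 480 = 288 MPa.
φR_n = 0.75 × 288 × 1923 × 10⁻³ = 415.4 kN.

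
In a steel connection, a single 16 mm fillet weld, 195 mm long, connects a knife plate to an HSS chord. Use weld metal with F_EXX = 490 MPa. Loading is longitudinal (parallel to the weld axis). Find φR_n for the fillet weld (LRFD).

Effective throat t_e = 0.707 × 16 = 11.31 mm.
Total length L = 195 mm; A_we = 11.31 × 195 = 2206 mm².
F_nw = 0.6 F_EXX = 0.6 × 490 = 294 MPa.
φR_n = 0.75 × 294 × 2206 × 10⁻³ = 486.4 kN.

φR_n ≈ 486 kN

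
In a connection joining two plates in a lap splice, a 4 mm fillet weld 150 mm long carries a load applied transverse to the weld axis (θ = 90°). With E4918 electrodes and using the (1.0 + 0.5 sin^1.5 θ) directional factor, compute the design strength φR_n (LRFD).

φR_n ≈ 140 kN

E49XX → F_EXX = 490 MPa.
t_e = 0.707 × 4 = 2.828 mm; A_we = 2.828 × 150 = 424.2 mm².
Directional factor: 1.0 + 0.5 sin^1.5(90°) = 1.5.
F_nw = 0.6 × 490 × 1.5 = 441 MPa.
φR_n = 0.75 × 441 × 424.2 × 10⁻³ = 140.3 kN.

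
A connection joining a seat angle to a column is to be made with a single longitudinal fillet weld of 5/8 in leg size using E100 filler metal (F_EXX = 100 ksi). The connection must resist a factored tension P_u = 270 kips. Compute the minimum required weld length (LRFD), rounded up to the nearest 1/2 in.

L = 14 in

Throat t_e = 0.707 × 0.625 = 0.4419 in.
φr_n = 0.75 × 0.6 × 100 × 0.4419 = 19.88 kips/in.
L_req = P_u / φr_n = 270 / 19.88 = 13.58 in total.
Round up → use L = 14 in.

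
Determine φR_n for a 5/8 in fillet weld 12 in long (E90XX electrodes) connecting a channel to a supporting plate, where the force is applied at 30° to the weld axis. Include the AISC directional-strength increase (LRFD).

E90XX → F_EXX = 90 ksi.
t_e = 0.707 × 0.625 = 0.4419 in; A_we = 0.4419 × 12 = 5.302 in².
Directional factor: 1.0 + 0.5 sin^1.5(30°) = 1.177.
F_nw = 0.6 × 90 × 1.177 = 63.55 ksi.
φR_n = 0.75 × 63.55 × 5.302 = 252.7 kips.

φR_n ≈ 253 kips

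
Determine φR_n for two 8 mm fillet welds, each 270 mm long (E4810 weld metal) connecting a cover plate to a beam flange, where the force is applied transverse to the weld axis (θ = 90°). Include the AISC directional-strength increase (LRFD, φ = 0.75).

E48XX → F_EXX = 480 MPa.
t_e = 0.707 × 8 = 5.656 mm; A_we = 5.656 × 540 = 3054 mm².
Directional factor: 1.0 + 0.5 sin^1.5(90°) = 1.5.
F_nw = 0.6 × 480 × 1.5 = 432 MPa.
φR_n = 0.75 × 432 × 3054 × 10⁻³ = 989.6 kN.

φR_n ≈ 990 kN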